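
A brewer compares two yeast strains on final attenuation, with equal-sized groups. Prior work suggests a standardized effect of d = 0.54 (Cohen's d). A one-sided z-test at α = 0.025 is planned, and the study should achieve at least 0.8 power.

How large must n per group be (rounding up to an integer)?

n = 54 per group

For power 0.8 need Φ(δ − z_{0.025}) = 0.8, so δ = z_{0.025} + z_{0.20} = 1.960 + 0.842 = 2.802.
δ = d·√(n/2) ⇒ n = 2(δ/d)² = 2 × (2.802 / 0.54)² = 53.83.
Round up to the next whole unit.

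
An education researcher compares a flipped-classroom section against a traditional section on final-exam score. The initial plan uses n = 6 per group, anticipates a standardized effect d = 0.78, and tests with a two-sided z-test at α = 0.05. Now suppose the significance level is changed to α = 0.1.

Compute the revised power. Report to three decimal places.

Power ≈ 0.386

δ = d·√(n/2) = 0.78 × √(6/2) = 1.3510 (unchanged). New critical value: z_{0.05} = 1.645.
Revised power = Φ(δ − 1.645) + Φ(−δ − 1.645) = Φ(-0.294) + Φ(-2.996) = 0.3844 + 0.0014 = 0.3858.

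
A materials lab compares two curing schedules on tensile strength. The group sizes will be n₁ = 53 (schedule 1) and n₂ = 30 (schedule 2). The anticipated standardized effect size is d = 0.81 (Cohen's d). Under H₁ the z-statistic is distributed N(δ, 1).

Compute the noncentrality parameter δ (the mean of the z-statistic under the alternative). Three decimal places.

The noncentrality parameter scales effect size by the design's sample-size factor: δ = d / √(1/n₁ + 1/n₂) = 0.81 / √(1/53 + 1/30) = 3.5452

δ ≈ 3.545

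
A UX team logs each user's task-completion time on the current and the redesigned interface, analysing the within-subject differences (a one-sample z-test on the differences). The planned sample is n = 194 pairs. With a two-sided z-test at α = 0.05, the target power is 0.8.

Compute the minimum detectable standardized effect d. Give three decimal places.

d ≈ 0.201

Required noncentrality: δ = z_{0.025} + z_{0.20} = 1.960 + 0.842 = 2.802.
(The second rejection-region term Φ(−δ − z_{α/2}) is negligible and dropped.)
δ = d·√n ⇒ d = δ/√n = 2.802/√194 = 0.2011.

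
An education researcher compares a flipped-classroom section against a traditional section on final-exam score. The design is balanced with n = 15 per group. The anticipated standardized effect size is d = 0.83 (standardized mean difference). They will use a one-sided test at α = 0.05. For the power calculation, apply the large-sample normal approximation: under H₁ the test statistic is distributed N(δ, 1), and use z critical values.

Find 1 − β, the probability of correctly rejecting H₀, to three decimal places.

Power ≈ 0.735

Noncentrality parameter: δ = d·√(n/2) = 0.83 × √(15/2) = 2.2730
Critical value for a one-sided test at α = 0.05: z_α = 1.645.
Power = P(Z > 1.645 − δ) = Φ(0.628) = 0.7351.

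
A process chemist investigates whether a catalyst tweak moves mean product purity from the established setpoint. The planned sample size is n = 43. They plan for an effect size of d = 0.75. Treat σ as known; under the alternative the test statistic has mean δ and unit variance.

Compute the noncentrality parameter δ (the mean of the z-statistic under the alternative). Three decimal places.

The noncentrality parameter scales effect size by the design's sample-size factor: δ = d·√n = 0.75 × √43 = 4.9181

δ ≈ 4.918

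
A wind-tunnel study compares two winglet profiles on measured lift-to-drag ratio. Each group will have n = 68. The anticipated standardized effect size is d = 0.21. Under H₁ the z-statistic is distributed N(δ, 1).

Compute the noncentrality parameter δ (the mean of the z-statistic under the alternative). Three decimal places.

The noncentrality parameter scales effect size by the design's sample-size factor: δ = d·√(n/2) = 0.21 × √(68/2) = 1.2245

δ ≈ 1.224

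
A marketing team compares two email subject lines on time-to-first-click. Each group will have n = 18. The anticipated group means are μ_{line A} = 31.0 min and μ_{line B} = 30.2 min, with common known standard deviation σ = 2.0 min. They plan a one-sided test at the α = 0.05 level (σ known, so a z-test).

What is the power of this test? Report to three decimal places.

Standardized effect: d = |μ_{line A} − μ_{line B}| / σ = |31.0 − 30.2| / 2.0 = 0.4000
Noncentrality parameter: δ = d·√(n/2) = 0.4000 × √(18/2) = 1.2000
Critical value for a one-sided test at α = 0.05: z_α = 1.645.
Power = P(Z > 1.645 − δ) = Φ(-0.445) = 0.3282.

Power ≈ 0.328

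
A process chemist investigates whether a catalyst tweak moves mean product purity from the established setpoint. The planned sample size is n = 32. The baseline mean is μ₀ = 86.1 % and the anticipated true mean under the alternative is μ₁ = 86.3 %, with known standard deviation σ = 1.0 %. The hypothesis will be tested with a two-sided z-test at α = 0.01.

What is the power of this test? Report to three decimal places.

Standardized effect: d = |μ₁ − μ₀| / σ = |86.3 − 86.1| / 1.0 = 0.2000
Noncentrality parameter: λ = d·√n = 0.2000 × √32 = 1.1314
Two-sided α = 0.01 → critical value z_{0.005} = 2.576.
Power = Φ(λ − 2.576) + Φ(−λ − 2.576) = Φ(-1.444) + Φ(-3.707) = 0.0743 + 0.0001 = 0.0744.

Power ≈ 0.074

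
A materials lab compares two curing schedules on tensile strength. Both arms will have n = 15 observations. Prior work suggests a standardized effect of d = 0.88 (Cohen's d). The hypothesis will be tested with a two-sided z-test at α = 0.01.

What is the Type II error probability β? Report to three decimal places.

Noncentrality parameter: δ = d·√(n/2) = 0.88 × √(15/2) = 2.4100
Two-sided α = 0.01 → critical value z_{0.005} = 2.576.
Power = Φ(δ − 2.576) + Φ(−δ − 2.576) = Φ(-0.166) + Φ(-4.986) = 0.4341 + 0.0000 = 0.4341.
Type II error: β = 1 − power = 1 − 0.4341 = 0.5659.

β ≈ 0.566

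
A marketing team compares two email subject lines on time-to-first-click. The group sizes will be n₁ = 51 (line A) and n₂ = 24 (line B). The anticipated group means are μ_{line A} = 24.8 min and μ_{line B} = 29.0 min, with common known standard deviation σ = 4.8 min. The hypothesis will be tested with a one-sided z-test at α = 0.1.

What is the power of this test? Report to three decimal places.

Standardized effect: d = |μ_{line A} − μ_{line B}| / σ = |24.8 − 29.0| / 4.8 = 0.8750
Noncentrality parameter: δ = d / √(1/n₁ + 1/n₂) = 0.8750 / √(1/51 + 1/24) = 3.5348
Critical value for a one-sided test at α = 0.1: z_α = 1.282.
Power = Φ(δ − 1.282) = Φ(2.253) = 0.9879.

Power ≈ 0.988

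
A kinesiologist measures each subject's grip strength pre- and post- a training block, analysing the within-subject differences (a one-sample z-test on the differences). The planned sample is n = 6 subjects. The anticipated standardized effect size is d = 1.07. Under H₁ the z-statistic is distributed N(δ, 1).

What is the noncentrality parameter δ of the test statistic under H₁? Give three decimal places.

δ ≈ 2.621

δ = d·√n = 1.07 × √6 = 2.6210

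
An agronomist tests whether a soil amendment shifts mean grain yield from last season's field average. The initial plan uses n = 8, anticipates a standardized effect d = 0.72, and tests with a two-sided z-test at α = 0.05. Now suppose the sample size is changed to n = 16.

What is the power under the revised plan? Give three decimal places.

Power ≈ 0.821

With n = 16: δ = d·√n = 0.72 × √16 = 2.8800. Critical value z_{0.025} = 1.960.
Revised power = Φ(δ − 1.960) + Φ(−δ − 1.960) = Φ(0.920) + Φ(-4.840) = 0.8212 + 0.0000 = 0.8212.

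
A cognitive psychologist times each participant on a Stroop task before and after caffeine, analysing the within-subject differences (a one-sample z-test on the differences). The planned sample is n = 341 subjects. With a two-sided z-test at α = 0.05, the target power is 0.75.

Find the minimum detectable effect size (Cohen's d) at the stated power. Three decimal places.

d ≈ 0.143

Required noncentrality: δ = z_{0.025} + z_{0.25} = 1.960 + 0.674 = 2.634.
(Lower-tail contribution to power is negligible for δ > 0.)
δ = d·√n ⇒ d = δ/√n = 2.634/√341 = 0.1427.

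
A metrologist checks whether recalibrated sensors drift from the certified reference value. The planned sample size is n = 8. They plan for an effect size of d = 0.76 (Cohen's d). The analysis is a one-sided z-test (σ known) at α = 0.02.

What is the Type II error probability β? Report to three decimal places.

β ≈ 0.462

Noncentrality parameter: δ = d·√n = 0.76 × √8 = 2.1496
One-sided α = 0.02 → critical value z_{0.02} = 2.054.
Power = P(Z > 2.054 − δ) = Φ(0.096) = 0.5382.
Type II error: β = 1 − power = 1 − 0.5382 = 0.4618.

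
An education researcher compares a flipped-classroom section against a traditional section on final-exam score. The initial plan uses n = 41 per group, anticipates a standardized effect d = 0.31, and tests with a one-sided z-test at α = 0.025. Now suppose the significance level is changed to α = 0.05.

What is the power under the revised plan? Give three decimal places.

δ = d·√(n/2) = 0.31 × √(41/2) = 1.4036 (unchanged). New critical value: z_{0.05} = 1.645.
Revised power = Φ(δ − 1.645) = Φ(-0.241) = 0.4047.

Power ≈ 0.405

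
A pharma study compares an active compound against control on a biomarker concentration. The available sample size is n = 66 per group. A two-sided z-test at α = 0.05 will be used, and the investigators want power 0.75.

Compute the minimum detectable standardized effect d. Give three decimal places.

d ≈ 0.459

Need Φ(δ − 1.960) = 0.75, so δ = 1.960 + 0.674 = 2.634.
(Lower-tail contribution to power is negligible for δ > 0.)
δ = d·√(n/2) ⇒ d = δ/√(n/2) = 2.634/√(66/2) = 0.4586.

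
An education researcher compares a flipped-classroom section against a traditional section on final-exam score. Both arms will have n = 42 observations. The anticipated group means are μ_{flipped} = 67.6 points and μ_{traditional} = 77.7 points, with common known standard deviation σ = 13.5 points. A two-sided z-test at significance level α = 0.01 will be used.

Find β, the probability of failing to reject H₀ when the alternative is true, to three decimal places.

β ≈ 0.197

Standardized effect: d = |μ_{flipped} − μ_{traditional}| / σ = |67.6 − 77.7| / 13.5 = 0.7481
Noncentrality parameter: δ = d·√(n/2) = 0.7481 × √(42/2) = 3.4284
Two-sided α = 0.01 → critical value z_{0.005} = 2.576.
Power = Φ(δ − 2.576) + Φ(−δ − 2.576) = Φ(0.853) + Φ(-6.004) = 0.8031 + 0.0000 = 0.8031.
Type II error: β = 1 − power = 1 − 0.8031 = 0.1969.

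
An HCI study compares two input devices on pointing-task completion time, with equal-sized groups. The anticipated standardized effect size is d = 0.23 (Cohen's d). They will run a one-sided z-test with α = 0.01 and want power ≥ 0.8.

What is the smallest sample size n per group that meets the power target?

For power 0.8 need Φ(δ − z_{0.01}) = 0.8, so δ = z_{0.01} + z_{0.20} = 2.326 + 0.842 = 3.168.
δ = d·√(n/2) ⇒ n = 2(δ/d)² = 2 × (3.168 / 0.23)² = 379.43.
Round up to the next whole unit.

n = 380 per group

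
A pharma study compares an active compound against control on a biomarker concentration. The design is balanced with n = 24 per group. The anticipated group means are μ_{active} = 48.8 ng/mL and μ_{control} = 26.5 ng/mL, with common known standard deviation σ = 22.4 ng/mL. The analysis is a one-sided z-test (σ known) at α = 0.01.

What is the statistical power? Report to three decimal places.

Power ≈ 0.869

Standardized effect: d = |μ_{active} − μ_{control}| / σ = |48.8 − 26.5| / 22.4 = 0.9955
Noncentrality parameter: δ = d·√(n/2) = 0.9955 × √(24/2) = 3.4486
One-sided α = 0.01 → critical value z_{0.01} = 2.326.
Power = P(Z > 2.326 − δ) = Φ(1.122) = 0.8691.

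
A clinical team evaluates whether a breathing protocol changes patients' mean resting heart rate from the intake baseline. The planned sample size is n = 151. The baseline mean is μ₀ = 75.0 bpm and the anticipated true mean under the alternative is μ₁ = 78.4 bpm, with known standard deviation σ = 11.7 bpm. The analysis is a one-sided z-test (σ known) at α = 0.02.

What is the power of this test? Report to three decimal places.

Power ≈ 0.935

Standardized effect: d = |μ₁ − μ₀| / σ = |78.4 − 75.0| / 11.7 = 0.2906
Noncentrality parameter: δ = d·√n = 0.2906 × √151 = 3.5709
One-sided α = 0.02 → critical value z_{0.02} = 2.054.
Power = Φ(δ − 2.054) = Φ(1.517) = 0.9354.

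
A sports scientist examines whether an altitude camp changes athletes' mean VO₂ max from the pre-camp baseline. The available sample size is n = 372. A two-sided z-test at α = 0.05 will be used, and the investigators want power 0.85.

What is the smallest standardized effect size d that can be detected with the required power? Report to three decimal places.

Need Φ(δ − 1.960) = 0.85, so δ = 1.960 + 1.036 = 2.996.
(The second rejection-region term Φ(−δ − z_{α/2}) is negligible and dropped.)
δ = d·√n ⇒ d = δ/√n = 2.996/√372 = 0.1554.

d ≈ 0.155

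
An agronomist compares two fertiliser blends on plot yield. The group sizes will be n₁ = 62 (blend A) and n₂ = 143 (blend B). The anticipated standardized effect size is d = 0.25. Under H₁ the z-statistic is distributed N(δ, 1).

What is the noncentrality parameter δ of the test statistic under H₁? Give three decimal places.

δ ≈ 1.644

δ = d / √(1/n₁ + 1/n₂) = 0.25 / √(1/62 + 1/143) = 1.6441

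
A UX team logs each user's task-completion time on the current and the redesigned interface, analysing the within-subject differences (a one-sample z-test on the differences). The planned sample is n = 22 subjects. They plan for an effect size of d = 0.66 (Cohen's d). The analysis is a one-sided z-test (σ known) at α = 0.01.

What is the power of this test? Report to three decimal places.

Noncentrality parameter: δ = d·√n = 0.66 × √22 = 3.0957
One-sided α = 0.01 → critical value z_{0.01} = 2.326.
Power = P(Z > 2.326 − δ) = Φ(0.769) = 0.7792.

Power ≈ 0.779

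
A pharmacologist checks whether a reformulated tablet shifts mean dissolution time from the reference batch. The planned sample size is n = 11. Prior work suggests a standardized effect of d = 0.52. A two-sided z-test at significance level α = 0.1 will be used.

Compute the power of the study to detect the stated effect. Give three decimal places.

Noncentrality parameter: δ = d·√n = 0.52 × √11 = 1.7246
Critical value for a two-sided test at α = 0.1: z_{α/2} = 1.645.
Power = Φ(δ − 1.645) + Φ(−δ − 1.645) = Φ(0.080) + Φ(-3.369) = 0.5318 + 0.0004 = 0.5322.

Power ≈ 0.532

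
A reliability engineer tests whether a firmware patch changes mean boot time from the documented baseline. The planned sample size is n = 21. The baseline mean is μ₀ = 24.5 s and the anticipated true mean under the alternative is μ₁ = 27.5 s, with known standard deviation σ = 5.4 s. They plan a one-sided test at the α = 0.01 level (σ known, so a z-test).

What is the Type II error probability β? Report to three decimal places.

β ≈ 0.413

Standardized effect: d = |μ₁ − μ₀| / σ = |27.5 − 24.5| / 5.4 = 0.5556
Noncentrality parameter: δ = d·√n = 0.5556 × √21 = 2.5459
One-sided α = 0.01 → critical value z_{0.01} = 2.326.
Power = P(Z > 2.326 − δ) = Φ(0.220) = 0.5869.
Type II error: β = 1 − power = 1 − 0.5869 = 0.4131.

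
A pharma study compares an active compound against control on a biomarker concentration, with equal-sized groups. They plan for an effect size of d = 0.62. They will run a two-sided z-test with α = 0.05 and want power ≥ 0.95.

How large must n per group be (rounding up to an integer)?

For power 0.95 need Φ(δ − z_{0.025}) = 0.95, so δ = z_{0.025} + z_{0.05} = 1.960 + 1.645 = 3.605.
(Ignoring the negligible lower-tail rejection probability gives the usual closed-form inversion.)
δ = d·√(n/2) ⇒ n = 2(δ/d)² = 2 × (3.605 / 0.62)² = 67.61.
Round up to the next whole unit.

n = 68 per group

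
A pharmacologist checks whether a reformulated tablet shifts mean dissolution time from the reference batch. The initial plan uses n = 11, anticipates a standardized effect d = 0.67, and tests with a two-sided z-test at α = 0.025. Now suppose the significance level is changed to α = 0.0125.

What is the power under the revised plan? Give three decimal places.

Power ≈ 0.391

δ = d·√n = 0.67 × √11 = 2.2221 (unchanged). New critical value: z_{0.0063} = 2.498.
Revised power = Φ(δ − 2.498) + Φ(−δ − 2.498) = Φ(-0.276) + Φ(-4.720) = 0.3914 + 0.0000 = 0.3914.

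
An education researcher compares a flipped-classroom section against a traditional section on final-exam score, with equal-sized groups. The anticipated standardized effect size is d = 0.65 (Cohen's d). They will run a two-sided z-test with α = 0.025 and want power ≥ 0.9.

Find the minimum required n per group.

n = 59 per group

For power 0.9 need Φ(δ − z_{0.0125}) = 0.9, so δ = z_{0.0125} + z_{0.10} = 2.241 + 1.282 = 3.523.
(The Φ(−δ − z_{α/2}) term is vanishingly small for δ > 0 and is dropped in the standard sample-size formula.)
δ = d·√(n/2) ⇒ n = 2(δ/d)² = 2 × (3.523 / 0.65)² = 58.75.
Round up to the next whole unit.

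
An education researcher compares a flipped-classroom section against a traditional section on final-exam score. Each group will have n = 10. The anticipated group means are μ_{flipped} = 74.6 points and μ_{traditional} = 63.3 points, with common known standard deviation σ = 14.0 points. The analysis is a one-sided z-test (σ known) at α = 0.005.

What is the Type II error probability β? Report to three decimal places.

β ≈ 0.780

Standardized effect: d = |μ_{flipped} − μ_{traditional}| / σ = |74.6 − 63.3| / 14.0 = 0.8071
Noncentrality parameter: δ = d·√(n/2) = 0.8071 × √(10/2) = 1.8048
Critical value for a one-sided test at α = 0.005: z_α = 2.576.
Power = P(Z > 2.576 − δ) = Φ(-0.771) = 0.2204.
Type II error: β = 1 − power = 1 − 0.2204 = 0.7796.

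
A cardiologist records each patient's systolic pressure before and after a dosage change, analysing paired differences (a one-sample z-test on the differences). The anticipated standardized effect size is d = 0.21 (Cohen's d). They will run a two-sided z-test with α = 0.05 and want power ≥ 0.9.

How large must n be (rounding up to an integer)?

n = 239

Set Φ(δ − 1.960) = 0.9; then δ − 1.960 = Φ⁻¹(0.9) = 1.282, giving δ = 3.242.
(For δ > 0 the lower-tail rejection region contributes negligibly to power, so the one-term inversion is standard.)
δ = d·√n ⇒ n = (δ/d)² = (3.242 / 0.21)² = 238.26.
Round up to the next whole unit.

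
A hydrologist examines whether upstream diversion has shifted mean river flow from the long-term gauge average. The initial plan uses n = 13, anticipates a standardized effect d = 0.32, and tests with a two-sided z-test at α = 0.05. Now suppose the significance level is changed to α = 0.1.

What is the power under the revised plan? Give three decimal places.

Power ≈ 0.314

δ = d·√n = 0.32 × √13 = 1.1538 (unchanged). New critical value: z_{0.05} = 1.645.
Revised power = Φ(δ − 1.645) + Φ(−δ − 1.645) = Φ(-0.491) + Φ(-2.799) = 0.3117 + 0.0026 = 0.3143.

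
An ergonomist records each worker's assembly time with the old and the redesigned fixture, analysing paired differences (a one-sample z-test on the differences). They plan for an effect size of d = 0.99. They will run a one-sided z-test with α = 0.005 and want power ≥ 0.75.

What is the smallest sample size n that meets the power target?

For power 0.75 need Φ(δ − z_{0.005}) = 0.75, so δ = z_{0.005} + z_{0.25} = 2.576 + 0.674 = 3.250.
δ = d·√n ⇒ n = (δ/d)² = (3.250 / 0.99)² = 10.78.
Rounding up, n = 11.

n = 11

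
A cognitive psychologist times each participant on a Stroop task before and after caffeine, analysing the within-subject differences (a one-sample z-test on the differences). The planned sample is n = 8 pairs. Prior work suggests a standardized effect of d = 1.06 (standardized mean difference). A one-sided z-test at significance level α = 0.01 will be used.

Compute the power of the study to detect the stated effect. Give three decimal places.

Noncentrality parameter: δ = d·√n = 1.06 × √8 = 2.9981
Critical value for a one-sided test at α = 0.01: z_α = 2.326.
Power = Φ(δ − 2.326) = Φ(0.672) = 0.7491.

Power ≈ 0.749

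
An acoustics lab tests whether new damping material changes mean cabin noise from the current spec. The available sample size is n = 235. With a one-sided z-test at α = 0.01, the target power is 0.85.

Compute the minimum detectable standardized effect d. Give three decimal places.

Need Φ(δ − 2.326) = 0.85, so δ = 2.326 + 1.036 = 3.363.
δ = d·√n ⇒ d = δ/√n = 3.363/√235 = 0.2194.

d ≈ 0.219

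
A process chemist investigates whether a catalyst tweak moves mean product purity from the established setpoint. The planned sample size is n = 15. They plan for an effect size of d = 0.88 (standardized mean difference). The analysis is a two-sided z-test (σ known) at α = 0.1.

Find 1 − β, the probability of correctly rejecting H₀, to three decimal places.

Power ≈ 0.961

Noncentrality parameter: δ = d·√n = 0.88 × √15 = 3.4082
Two-sided α = 0.1 → critical value z_{0.05} = 1.645.
Power = Φ(δ − 1.645) + Φ(−δ − 1.645) = Φ(1.763) + Φ(-5.053) = 0.9611 + 0.0000 = 0.9611.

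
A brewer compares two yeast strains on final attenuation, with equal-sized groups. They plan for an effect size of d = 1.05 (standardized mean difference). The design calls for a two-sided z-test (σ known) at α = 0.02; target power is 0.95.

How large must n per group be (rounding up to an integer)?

n = 29 per group

Set Φ(δ − 2.326) = 0.95; then δ − 2.326 = Φ⁻¹(0.95) = 1.645, giving δ = 3.971.
(Ignoring the negligible lower-tail rejection probability gives the usual closed-form inversion.)
δ = d·√(n/2) ⇒ n = 2(δ/d)² = 2 × (3.971 / 1.05)² = 28.61.
Round up to the next whole unit.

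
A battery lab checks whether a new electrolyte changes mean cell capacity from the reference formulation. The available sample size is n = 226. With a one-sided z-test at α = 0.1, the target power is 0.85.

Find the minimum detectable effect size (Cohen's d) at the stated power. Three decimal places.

d ≈ 0.154

Need Φ(δ − 1.282) = 0.85, so δ = 1.282 + 1.036 = 2.318.
δ = d·√n ⇒ d = δ/√n = 2.318/√226 = 0.1542.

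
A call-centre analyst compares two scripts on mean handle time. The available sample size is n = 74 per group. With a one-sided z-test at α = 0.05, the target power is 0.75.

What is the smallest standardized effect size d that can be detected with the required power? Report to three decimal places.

d ≈ 0.381

Need Φ(δ − 1.645) = 0.75, so δ = 1.645 + 0.674 = 2.319.
δ = d·√(n/2) ⇒ d = δ/√(n/2) = 2.319/√(74/2) = 0.3813.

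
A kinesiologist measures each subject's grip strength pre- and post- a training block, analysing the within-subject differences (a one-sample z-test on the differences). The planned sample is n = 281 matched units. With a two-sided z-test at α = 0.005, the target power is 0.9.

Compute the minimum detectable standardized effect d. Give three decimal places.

Required noncentrality: δ = z_{0.0025} + z_{0.10} = 2.807 + 1.282 = 4.089.
(Lower-tail contribution to power is negligible for δ > 0.)
δ = d·√n ⇒ d = δ/√n = 4.089/√281 = 0.2439.

d ≈ 0.244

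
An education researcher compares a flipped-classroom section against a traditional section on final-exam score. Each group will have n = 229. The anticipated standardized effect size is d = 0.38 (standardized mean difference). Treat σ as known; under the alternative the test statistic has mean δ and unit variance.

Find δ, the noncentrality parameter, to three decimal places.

δ ≈ 4.066

The noncentrality parameter scales effect size by the design's sample-size factor: δ = d·√(n/2) = 0.38 × √(229/2) = 4.0662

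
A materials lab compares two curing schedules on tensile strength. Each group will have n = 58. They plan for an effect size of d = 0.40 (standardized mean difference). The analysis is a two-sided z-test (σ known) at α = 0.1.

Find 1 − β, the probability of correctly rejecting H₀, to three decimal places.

Power ≈ 0.695

Noncentrality parameter: δ = d·√(n/2) = 0.40 × √(58/2) = 2.1541
Two-sided α = 0.1 → critical value z_{0.05} = 1.645.
Power = Φ(δ − 1.645) + Φ(−δ − 1.645) = Φ(0.509) + Φ(-3.799) = 0.6947 + 0.0001 = 0.6948.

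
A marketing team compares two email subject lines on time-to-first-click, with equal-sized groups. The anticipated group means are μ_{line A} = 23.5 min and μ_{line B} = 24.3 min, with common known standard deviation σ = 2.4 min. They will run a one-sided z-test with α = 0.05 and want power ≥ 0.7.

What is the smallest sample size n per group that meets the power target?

Standardized effect: d = |μ_{line A} − μ_{line B}| / σ = |23.5 − 24.3| / 2.4 = 0.3333
Set Φ(δ − 1.645) = 0.7; then δ − 1.645 = Φ⁻¹(0.7) = 0.524, giving δ = 2.169.
δ = d·√(n/2) ⇒ n = 2(δ/d)² = 2 × (2.169 / 0.3333)² = 84.70.
Rounding up, n = 85 per group.

n = 85 per group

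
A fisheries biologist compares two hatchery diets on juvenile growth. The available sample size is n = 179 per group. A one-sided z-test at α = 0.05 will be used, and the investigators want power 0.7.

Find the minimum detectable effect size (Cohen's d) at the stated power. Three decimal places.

d ≈ 0.229

Required noncentrality: δ = z_{0.05} + z_{0.30} = 1.645 + 0.524 = 2.169.
δ = d·√(n/2) ⇒ d = δ/√(n/2) = 2.169/√(179/2) = 0.2293.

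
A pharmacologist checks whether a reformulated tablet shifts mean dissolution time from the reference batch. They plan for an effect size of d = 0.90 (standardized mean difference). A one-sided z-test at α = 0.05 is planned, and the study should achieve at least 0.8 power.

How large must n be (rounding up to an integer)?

n = 8

Set Φ(δ − 1.645) = 0.8; then δ − 1.645 = Φ⁻¹(0.8) = 0.842, giving δ = 2.486.
δ = d·√n ⇒ n = (δ/d)² = (2.486 / 0.90)² = 7.63.
Round up to the next whole unit.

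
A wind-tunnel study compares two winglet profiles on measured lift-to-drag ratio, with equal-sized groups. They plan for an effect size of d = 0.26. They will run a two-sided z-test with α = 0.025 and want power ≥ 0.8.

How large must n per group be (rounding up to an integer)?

For power 0.8 need Φ(δ − z_{0.0125}) = 0.8, so δ = z_{0.0125} + z_{0.20} = 2.241 + 0.842 = 3.083.
(Ignoring the negligible lower-tail rejection probability gives the usual closed-form inversion.)
δ = d·√(n/2) ⇒ n = 2(δ/d)² = 2 × (3.083 / 0.26)² = 281.21.
Round up to the next whole unit.

n = 282 per group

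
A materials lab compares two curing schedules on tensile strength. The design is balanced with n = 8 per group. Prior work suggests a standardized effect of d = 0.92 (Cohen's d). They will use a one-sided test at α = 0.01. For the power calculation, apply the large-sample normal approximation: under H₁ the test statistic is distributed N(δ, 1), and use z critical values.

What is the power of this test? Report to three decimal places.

Power ≈ 0.313

Noncentrality parameter: δ = d·√(n/2) = 0.92 × √(8/2) = 1.8400
One-sided α = 0.01 → critical value z_{0.01} = 2.326.
Power = Φ(δ − 2.326) = Φ(-0.486) = 0.3134.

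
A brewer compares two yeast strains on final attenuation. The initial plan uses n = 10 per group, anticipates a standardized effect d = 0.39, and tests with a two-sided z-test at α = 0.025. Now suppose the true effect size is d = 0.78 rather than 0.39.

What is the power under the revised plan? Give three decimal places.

Power ≈ 0.310

With d = 0.78: δ = d·√(n/2) = 0.78 × √(10/2) = 1.7441. Critical value z_{0.0125} = 2.241.
Revised power = Φ(δ − 2.241) + Φ(−δ − 2.241) = Φ(-0.497) + Φ(-3.986) = 0.3095 + 0.0000 = 0.3095.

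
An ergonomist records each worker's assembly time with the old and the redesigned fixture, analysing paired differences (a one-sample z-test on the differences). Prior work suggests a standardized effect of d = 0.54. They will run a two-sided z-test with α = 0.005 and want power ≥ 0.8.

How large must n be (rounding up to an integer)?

n = 46

For power 0.8 need Φ(δ − z_{0.0025}) = 0.8, so δ = z_{0.0025} + z_{0.20} = 2.807 + 0.842 = 3.649.
(For δ > 0 the lower-tail rejection region contributes negligibly to power, so the one-term inversion is standard.)
δ = d·√n ⇒ n = (δ/d)² = (3.649 / 0.54)² = 45.65.
Round up to the next whole unit.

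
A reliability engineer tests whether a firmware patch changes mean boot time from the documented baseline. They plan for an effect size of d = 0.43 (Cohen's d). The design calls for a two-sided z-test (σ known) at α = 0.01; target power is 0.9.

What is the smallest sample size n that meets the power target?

n = 81

Set Φ(δ − 2.576) = 0.9; then δ − 2.576 = Φ⁻¹(0.9) = 1.282, giving δ = 3.857.
(The Φ(−δ − z_{α/2}) term is vanishingly small for δ > 0 and is dropped in the standard sample-size formula.)
δ = d·√n ⇒ n = (δ/d)² = (3.857 / 0.43)² = 80.47.
Round up to the next whole unit.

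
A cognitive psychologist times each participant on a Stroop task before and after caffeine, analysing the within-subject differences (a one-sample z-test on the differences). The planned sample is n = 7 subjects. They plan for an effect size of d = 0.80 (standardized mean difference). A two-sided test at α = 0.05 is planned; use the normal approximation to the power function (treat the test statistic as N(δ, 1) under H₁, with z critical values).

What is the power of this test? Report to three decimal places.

Power ≈ 0.562

Noncentrality parameter: δ = d·√n = 0.80 × √7 = 2.1166
Critical value for a two-sided test at α = 0.05: z_{α/2} = 1.960.
Power = Φ(δ − 1.960) + Φ(−δ − 1.960) = Φ(0.157) + Φ(-4.077) = 0.5622 + 0.0000 = 0.5623.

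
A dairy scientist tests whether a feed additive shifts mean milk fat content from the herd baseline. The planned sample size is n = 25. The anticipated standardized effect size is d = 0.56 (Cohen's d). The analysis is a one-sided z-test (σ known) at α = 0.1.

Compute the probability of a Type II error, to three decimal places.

β ≈ 0.064

Noncentrality parameter: δ = d·√n = 0.56 × √25 = 2.8000
Critical value for a one-sided test at α = 0.1: z_α = 1.282.
Power = P(Z > 1.282 − δ) = Φ(1.518) = 0.9355.
Type II error: β = 1 − power = 1 − 0.9355 = 0.0645.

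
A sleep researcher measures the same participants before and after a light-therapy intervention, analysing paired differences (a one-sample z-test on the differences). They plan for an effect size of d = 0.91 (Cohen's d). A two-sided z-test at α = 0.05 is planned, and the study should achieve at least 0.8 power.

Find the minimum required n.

n = 10

For power 0.8 need Φ(δ − z_{0.025}) = 0.8, so δ = z_{0.025} + z_{0.20} = 1.960 + 0.842 = 2.802.
(The Φ(−δ − z_{α/2}) term is vanishingly small for δ > 0 and is dropped in the standard sample-size formula.)
δ = d·√n ⇒ n = (δ/d)² = (2.802 / 0.91)² = 9.48.
Rounding up, n = 10.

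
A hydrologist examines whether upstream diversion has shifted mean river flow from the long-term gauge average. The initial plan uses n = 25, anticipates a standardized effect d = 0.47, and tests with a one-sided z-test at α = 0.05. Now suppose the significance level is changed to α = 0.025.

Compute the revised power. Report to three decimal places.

Power ≈ 0.652

δ = d·√n = 0.47 × √25 = 2.3500 (unchanged). New critical value: z_{0.025} = 1.960.
Revised power = P(Z > 1.960 − δ) = Φ(0.390) = 0.6517.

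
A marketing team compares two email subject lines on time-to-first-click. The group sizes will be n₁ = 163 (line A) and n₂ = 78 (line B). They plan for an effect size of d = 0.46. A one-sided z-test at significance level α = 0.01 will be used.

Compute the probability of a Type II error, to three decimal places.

Noncentrality parameter: δ = d / √(1/n₁ + 1/n₂) = 0.46 / √(1/163 + 1/78) = 3.3411
Critical value for a one-sided test at α = 0.01: z_α = 2.326.
Power = P(Z > 2.326 − δ) = Φ(1.015) = 0.8449.
Type II error: β = 1 − power = 1 − 0.8449 = 0.1551.

β ≈ 0.155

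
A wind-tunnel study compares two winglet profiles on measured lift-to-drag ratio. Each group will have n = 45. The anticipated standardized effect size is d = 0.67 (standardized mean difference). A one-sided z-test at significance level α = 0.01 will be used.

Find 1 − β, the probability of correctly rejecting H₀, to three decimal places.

Power ≈ 0.803

Noncentrality parameter: δ = d·√(n/2) = 0.67 × √(45/2) = 3.1781
One-sided α = 0.01 → critical value z_{0.01} = 2.326.
Power = P(Z > 2.326 − δ) = Φ(0.852) = 0.8028.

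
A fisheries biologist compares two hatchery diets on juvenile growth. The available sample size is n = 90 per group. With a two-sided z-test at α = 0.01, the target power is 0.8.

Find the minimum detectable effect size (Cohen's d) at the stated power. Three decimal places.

d ≈ 0.509

Required noncentrality: δ = z_{0.005} + z_{0.20} = 2.576 + 0.842 = 3.417.
(Lower-tail contribution to power is negligible for δ > 0.)
δ = d·√(n/2) ⇒ d = δ/√(n/2) = 3.417/√(90/2) = 0.5094.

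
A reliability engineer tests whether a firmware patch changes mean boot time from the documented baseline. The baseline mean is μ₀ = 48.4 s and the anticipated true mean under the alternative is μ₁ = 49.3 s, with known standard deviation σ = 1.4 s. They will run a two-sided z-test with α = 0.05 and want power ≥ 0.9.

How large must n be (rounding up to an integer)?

n = 26

Standardized effect: d = |μ₁ − μ₀| / σ = |49.3 − 48.4| / 1.4 = 0.6429
Set Φ(δ − 1.960) = 0.9; then δ − 1.960 = Φ⁻¹(0.9) = 1.282, giving δ = 3.242.
(The Φ(−δ − z_{α/2}) term is vanishingly small for δ > 0 and is dropped in the standard sample-size formula.)
δ = d·√n ⇒ n = (δ/d)² = (3.242 / 0.6429)² = 25.43.
Round up to the next whole unit.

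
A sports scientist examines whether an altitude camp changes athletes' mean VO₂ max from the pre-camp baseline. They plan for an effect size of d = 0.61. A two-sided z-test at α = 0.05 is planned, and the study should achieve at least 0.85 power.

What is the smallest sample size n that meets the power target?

For power 0.85 need Φ(δ − z_{0.025}) = 0.85, so δ = z_{0.025} + z_{0.15} = 1.960 + 1.036 = 2.996.
(For δ > 0 the lower-tail rejection region contributes negligibly to power, so the one-term inversion is standard.)
δ = d·√n ⇒ n = (δ/d)² = (2.996 / 0.61)² = 24.13.
Rounding up, n = 25.

n = 25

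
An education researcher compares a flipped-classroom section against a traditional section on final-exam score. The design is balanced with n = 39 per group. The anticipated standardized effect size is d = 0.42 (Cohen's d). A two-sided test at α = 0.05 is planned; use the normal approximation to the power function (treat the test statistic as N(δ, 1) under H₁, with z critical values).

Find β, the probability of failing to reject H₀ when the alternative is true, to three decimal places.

Noncentrality parameter: δ = d·√(n/2) = 0.42 × √(39/2) = 1.8547
Critical value for a two-sided test at α = 0.05: z_{α/2} = 1.960.
Power = Φ(δ − 1.960) + Φ(−δ − 1.960) = Φ(-0.105) + Φ(-3.815) = 0.4581 + 0.0001 = 0.4581.
Type II error: β = 1 − power = 1 − 0.4581 = 0.5419.

β ≈ 0.542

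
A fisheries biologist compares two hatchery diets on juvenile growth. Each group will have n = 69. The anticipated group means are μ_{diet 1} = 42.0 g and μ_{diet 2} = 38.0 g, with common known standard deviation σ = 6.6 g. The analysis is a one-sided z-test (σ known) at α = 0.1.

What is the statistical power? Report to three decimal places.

Power ≈ 0.989

Standardized effect: d = |μ_{diet 1} − μ_{diet 2}| / σ = |42.0 − 38.0| / 6.6 = 0.6061
Noncentrality parameter: δ = d·√(n/2) = 0.6061 × √(69/2) = 3.5598
One-sided α = 0.1 → critical value z_{0.1} = 1.282.
Power = Φ(δ − 1.282) = Φ(2.278) = 0.9886.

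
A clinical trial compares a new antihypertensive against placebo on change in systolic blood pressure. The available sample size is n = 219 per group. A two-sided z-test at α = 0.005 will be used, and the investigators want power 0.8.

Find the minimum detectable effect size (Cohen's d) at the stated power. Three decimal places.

d ≈ 0.349

Required noncentrality: δ = z_{0.0025} + z_{0.20} = 2.807 + 0.842 = 3.649.
(The second rejection-region term Φ(−δ − z_{α/2}) is negligible and dropped.)
δ = d·√(n/2) ⇒ d = δ/√(n/2) = 3.649/√(219/2) = 0.3487.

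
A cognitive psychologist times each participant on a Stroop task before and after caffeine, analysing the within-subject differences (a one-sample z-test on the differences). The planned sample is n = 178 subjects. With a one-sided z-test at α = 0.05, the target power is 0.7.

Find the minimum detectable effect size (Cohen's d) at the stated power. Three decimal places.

d ≈ 0.163

Need Φ(δ − 1.645) = 0.7, so δ = 1.645 + 0.524 = 2.169.
δ = d·√n ⇒ d = δ/√n = 2.169/√178 = 0.1626.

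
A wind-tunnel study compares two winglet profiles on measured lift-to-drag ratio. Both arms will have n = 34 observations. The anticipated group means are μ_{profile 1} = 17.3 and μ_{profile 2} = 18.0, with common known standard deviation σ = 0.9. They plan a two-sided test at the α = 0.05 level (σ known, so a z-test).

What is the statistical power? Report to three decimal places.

Power ≈ 0.894

Standardized effect: d = |μ_{profile 1} − μ_{profile 2}| / σ = |17.3 − 18.0| / 0.9 = 0.7778
Noncentrality parameter: λ = d·√(n/2) = 0.7778 × √(34/2) = 3.2069
Critical value for a two-sided test at α = 0.05: z_{α/2} = 1.960.
Power = Φ(λ − 1.960) + Φ(−λ − 1.960) = Φ(1.247) + Φ(-5.167) = 0.8938 + 0.0000 = 0.8938.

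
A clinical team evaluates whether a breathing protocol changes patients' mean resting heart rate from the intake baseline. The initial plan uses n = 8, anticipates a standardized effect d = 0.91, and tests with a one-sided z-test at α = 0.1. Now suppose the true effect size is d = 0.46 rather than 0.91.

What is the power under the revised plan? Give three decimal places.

With d = 0.46: δ = d·√n = 0.46 × √8 = 1.3011. Critical value z_{0.1} = 1.282.
Revised power = Φ(δ − 1.282) = Φ(0.020) = 0.5078.

Power ≈ 0.508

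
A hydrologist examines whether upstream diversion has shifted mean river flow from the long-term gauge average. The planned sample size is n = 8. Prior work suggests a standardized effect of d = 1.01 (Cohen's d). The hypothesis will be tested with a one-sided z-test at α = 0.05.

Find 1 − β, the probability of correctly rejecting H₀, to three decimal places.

Noncentrality parameter: δ = d·√n = 1.01 × √8 = 2.8567
Critical value for a one-sided test at α = 0.05: z_α = 1.645.
Power = Φ(δ − 1.645) = Φ(1.212) = 0.8872.

Power ≈ 0.887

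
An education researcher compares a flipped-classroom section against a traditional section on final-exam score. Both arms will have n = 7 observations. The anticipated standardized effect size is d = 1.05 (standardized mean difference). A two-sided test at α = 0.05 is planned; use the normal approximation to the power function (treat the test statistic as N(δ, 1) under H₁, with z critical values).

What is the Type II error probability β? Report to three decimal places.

β ≈ 0.498

Noncentrality parameter: δ = d·√(n/2) = 1.05 × √(7/2) = 1.9644
Two-sided α = 0.05 → critical value z_{0.025} = 1.960.
Power = Φ(δ − 1.960) + Φ(−δ − 1.960) = Φ(0.004) + Φ(-3.924) = 0.5018 + 0.0000 = 0.5018.
Type II error: β = 1 − power = 1 − 0.5018 = 0.4982.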